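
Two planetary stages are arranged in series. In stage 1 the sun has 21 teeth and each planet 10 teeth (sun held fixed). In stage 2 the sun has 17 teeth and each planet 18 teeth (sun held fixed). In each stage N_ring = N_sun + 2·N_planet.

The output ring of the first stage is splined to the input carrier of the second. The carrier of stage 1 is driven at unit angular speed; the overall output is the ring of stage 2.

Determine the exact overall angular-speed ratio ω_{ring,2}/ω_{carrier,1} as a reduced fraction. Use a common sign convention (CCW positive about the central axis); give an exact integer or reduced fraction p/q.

4340/2173

Stage 1: N_ring = 21 + 2·10 = 41
Stage 1: 21(ω_s−ω_c) = −41(ω_r−ω_c),  ω_s=0, ω_c=1
Stage 1: ω_r = 1 − (21/41)(0−1) = 62/41
  ⇒ ω_r¹/ω_c¹ = 62/41
Stage 2: N_ring = 17 + 2·18 = 53
Stage 2: 17(ω_s−ω_c) = −53(ω_r−ω_c),  ω_s=0, ω_c=1
Stage 2: ω_r = 1 − (17/53)(0−1) = 70/53
  ⇒ ω_r²/ω_c² = 70/53
Coupling ω_c² = ω_r¹ ⇒ overall = 62/41 × 70/53 = 4340/2173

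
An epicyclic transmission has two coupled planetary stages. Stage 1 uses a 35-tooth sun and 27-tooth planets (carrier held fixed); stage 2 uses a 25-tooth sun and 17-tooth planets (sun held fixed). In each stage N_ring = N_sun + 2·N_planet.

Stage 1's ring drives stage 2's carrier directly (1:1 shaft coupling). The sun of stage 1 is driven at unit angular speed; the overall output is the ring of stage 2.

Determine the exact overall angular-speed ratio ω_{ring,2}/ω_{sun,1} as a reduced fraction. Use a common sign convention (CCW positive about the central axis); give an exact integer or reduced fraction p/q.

Stage 1: N_ring = 35 + 2·27 = 89
Stage 1: 35(ω_s−ω_c) = −89(ω_r−ω_c),  ω_c=0, ω_s=1
Stage 1: ω_r = 0 − (35/89)(1−0) = -35/89
  ⇒ ω_r¹/ω_s¹ = -35/89
Stage 2: N_ring = 25 + 2·17 = 59
Stage 2: 25(ω_s−ω_c) = −59(ω_r−ω_c),  ω_s=0, ω_c=1
Stage 2: ω_r = 1 − (25/59)(0−1) = 84/59
  ⇒ ω_r²/ω_c² = 84/59
Coupling ω_c² = ω_r¹ ⇒ overall = -35/89 × 84/59 = -2940/5251

-2940/5251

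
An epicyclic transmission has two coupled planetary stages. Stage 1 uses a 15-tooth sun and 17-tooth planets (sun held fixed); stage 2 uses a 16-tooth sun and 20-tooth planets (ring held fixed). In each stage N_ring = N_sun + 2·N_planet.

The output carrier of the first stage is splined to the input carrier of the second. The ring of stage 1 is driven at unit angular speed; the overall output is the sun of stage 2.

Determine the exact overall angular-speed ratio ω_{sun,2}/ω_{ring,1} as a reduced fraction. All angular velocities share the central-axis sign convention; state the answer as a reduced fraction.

441/128

Stage 1: N_ring = 15 + 2·17 = 49
Stage 1: 15(ω_s−ω_c) = −49(ω_r−ω_c),  ω_s=0, ω_r=1
Stage 1: 15(0−ω_c) = −49(1−ω_c)  ⇒  64ω_c = 49  ⇒  ω_c = 49/64
  ⇒ ω_c¹/ω_r¹ = 49/64
Stage 2: N_ring = 16 + 2·20 = 56
Stage 2: 16(ω_s−ω_c) = −56(ω_r−ω_c),  ω_r=0, ω_c=1
Stage 2: ω_s = 1 − (56/16)(0−1) = 9/2
  ⇒ ω_s²/ω_c² = 9/2
Coupling ω_c² = ω_c¹ ⇒ overall = 49/64 × 9/2 = 441/128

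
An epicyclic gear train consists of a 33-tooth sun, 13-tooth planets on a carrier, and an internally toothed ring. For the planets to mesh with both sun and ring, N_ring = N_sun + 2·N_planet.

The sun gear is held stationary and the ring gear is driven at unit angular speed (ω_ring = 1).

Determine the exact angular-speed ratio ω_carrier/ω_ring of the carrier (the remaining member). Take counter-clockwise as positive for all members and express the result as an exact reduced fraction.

N_ring = 33 + 2·13 = 59
33(ω_s−ω_c) = −59(ω_r−ω_c),  ω_s=0, ω_r=1
33(0−ω_c) = −59(1−ω_c)  ⇒  92ω_c = 59  ⇒  ω_c = 59/92
ω_c/ω_r = 59/92

59/92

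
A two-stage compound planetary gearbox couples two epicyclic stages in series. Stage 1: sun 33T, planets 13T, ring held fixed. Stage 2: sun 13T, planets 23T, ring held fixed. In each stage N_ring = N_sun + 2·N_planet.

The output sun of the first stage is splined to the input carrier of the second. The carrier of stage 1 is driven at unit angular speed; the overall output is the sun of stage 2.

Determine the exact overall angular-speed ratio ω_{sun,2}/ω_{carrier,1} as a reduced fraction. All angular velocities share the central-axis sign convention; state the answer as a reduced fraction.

2208/143

Stage 1: N_ring = 33 + 2·13 = 59
Stage 1: 33(ω_s−ω_c) = −59(ω_r−ω_c),  ω_r=0, ω_c=1
Stage 1: ω_s = 1 − (59/33)(0−1) = 92/33
  ⇒ ω_s¹/ω_c¹ = 92/33
Stage 2: N_ring = 13 + 2·23 = 59
Stage 2: 13(ω_s−ω_c) = −59(ω_r−ω_c),  ω_r=0, ω_c=1
Stage 2: ω_s = 1 − (59/13)(0−1) = 72/13
  ⇒ ω_s²/ω_c² = 72/13
Coupling ω_c² = ω_s¹ ⇒ overall = 92/33 × 72/13 = 2208/143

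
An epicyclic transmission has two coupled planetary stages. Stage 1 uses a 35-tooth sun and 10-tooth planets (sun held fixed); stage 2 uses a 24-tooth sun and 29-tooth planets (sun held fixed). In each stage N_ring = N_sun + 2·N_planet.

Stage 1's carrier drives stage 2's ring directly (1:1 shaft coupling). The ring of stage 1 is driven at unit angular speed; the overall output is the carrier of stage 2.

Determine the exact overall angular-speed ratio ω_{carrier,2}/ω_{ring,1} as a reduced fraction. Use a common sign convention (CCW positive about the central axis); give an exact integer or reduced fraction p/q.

451/954

Stage 1: N_ring = 35 + 2·10 = 55
Stage 1: 35(ω_s−ω_c) = −55(ω_r−ω_c),  ω_s=0, ω_r=1
Stage 1: 35(0−ω_c) = −55(1−ω_c)  ⇒  90ω_c = 55  ⇒  ω_c = 11/18
  ⇒ ω_c¹/ω_r¹ = 11/18
Stage 2: N_ring = 24 + 2·29 = 82
Stage 2: 24(ω_s−ω_c) = −82(ω_r−ω_c),  ω_s=0, ω_r=1
Stage 2: 24(0−ω_c) = −82(1−ω_c)  ⇒  106ω_c = 82  ⇒  ω_c = 41/53
  ⇒ ω_c²/ω_r² = 41/53
Coupling ω_r² = ω_c¹ ⇒ overall = 11/18 × 41/53 = 451/954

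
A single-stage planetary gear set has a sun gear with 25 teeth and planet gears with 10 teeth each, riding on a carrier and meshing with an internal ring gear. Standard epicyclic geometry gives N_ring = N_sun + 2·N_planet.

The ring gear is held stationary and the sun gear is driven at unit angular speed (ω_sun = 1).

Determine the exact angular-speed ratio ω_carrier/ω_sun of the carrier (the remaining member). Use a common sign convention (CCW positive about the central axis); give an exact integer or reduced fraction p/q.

N_ring = 25 + 2·10 = 45
25(ω_s−ω_c) = −45(ω_r−ω_c),  ω_r=0, ω_s=1
25(1−ω_c) = −45(0−ω_c)  ⇒  70ω_c = 25  ⇒  ω_c = 5/14
ω_c/ω_s = 5/14

5/14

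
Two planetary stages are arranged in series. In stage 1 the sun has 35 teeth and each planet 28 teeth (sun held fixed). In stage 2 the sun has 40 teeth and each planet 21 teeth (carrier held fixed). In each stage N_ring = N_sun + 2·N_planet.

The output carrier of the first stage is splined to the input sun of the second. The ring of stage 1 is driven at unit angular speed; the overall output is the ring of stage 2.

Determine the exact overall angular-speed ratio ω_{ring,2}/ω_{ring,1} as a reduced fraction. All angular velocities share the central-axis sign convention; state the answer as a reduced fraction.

Stage 1: N_ring = 35 + 2·28 = 91
Stage 1: 35(ω_s−ω_c) = −91(ω_r−ω_c),  ω_s=0, ω_r=1
Stage 1: 35(0−ω_c) = −91(1−ω_c)  ⇒  126ω_c = 91  ⇒  ω_c = 13/18
  ⇒ ω_c¹/ω_r¹ = 13/18
Stage 2: N_ring = 40 + 2·21 = 82
Stage 2: 40(ω_s−ω_c) = −82(ω_r−ω_c),  ω_c=0, ω_s=1
Stage 2: ω_r = 0 − (40/82)(1−0) = -20/41
  ⇒ ω_r²/ω_s² = -20/41
Coupling ω_s² = ω_c¹ ⇒ overall = 13/18 × -20/41 = -130/369

-130/369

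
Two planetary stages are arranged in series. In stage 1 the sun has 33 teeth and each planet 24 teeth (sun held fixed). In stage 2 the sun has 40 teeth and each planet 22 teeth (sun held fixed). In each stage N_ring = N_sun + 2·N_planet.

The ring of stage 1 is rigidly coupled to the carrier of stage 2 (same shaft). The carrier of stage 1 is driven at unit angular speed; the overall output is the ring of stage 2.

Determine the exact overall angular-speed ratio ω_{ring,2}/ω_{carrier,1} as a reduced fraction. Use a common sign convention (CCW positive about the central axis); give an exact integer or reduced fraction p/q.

Stage 1: N_ring = 33 + 2·24 = 81
Stage 1: 33(ω_s−ω_c) = −81(ω_r−ω_c),  ω_s=0, ω_c=1
Stage 1: ω_r = 1 − (33/81)(0−1) = 38/27
  ⇒ ω_r¹/ω_c¹ = 38/27
Stage 2: N_ring = 40 + 2·22 = 84
Stage 2: 40(ω_s−ω_c) = −84(ω_r−ω_c),  ω_s=0, ω_c=1
Stage 2: ω_r = 1 − (40/84)(0−1) = 31/21
  ⇒ ω_r²/ω_c² = 31/21
Coupling ω_c² = ω_r¹ ⇒ overall = 38/27 × 31/21 = 1178/567

1178/567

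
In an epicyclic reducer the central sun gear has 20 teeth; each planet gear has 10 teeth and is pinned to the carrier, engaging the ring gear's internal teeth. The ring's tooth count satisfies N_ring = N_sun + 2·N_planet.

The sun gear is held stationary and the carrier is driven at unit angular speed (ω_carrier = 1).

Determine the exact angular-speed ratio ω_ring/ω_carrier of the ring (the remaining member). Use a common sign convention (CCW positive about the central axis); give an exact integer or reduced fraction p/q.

3/2

N_ring = 20 + 2·10 = 40
20(ω_s−ω_c) = −40(ω_r−ω_c),  ω_s=0, ω_c=1
ω_r = 1 − (20/40)(0−1) = 3/2
ω_r/ω_c = 3/2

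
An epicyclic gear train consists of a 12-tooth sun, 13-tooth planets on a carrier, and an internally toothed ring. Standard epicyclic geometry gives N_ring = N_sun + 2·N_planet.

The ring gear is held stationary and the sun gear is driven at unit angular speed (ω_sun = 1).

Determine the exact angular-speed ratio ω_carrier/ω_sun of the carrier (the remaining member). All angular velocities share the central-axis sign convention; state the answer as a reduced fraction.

6/25

N_ring = 12 + 2·13 = 38
12(ω_s−ω_c) = −38(ω_r−ω_c),  ω_r=0, ω_s=1
12(1−ω_c) = −38(0−ω_c)  ⇒  50ω_c = 12  ⇒  ω_c = 6/25
ω_c/ω_s = 6/25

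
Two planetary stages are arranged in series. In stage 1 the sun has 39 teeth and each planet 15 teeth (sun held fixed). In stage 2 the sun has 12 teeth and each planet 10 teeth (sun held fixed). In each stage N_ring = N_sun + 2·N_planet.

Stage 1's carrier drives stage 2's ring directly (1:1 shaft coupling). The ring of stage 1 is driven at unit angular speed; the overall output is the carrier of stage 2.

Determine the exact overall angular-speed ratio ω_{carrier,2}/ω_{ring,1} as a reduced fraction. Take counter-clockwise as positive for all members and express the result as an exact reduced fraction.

46/99

Stage 1: N_ring = 39 + 2·15 = 69
Stage 1: 39(ω_s−ω_c) = −69(ω_r−ω_c),  ω_s=0, ω_r=1
Stage 1: 39(0−ω_c) = −69(1−ω_c)  ⇒  108ω_c = 69  ⇒  ω_c = 23/36
  ⇒ ω_c¹/ω_r¹ = 23/36
Stage 2: N_ring = 12 + 2·10 = 32
Stage 2: 12(ω_s−ω_c) = −32(ω_r−ω_c),  ω_s=0, ω_r=1
Stage 2: 12(0−ω_c) = −32(1−ω_c)  ⇒  44ω_c = 32  ⇒  ω_c = 8/11
  ⇒ ω_c²/ω_r² = 8/11
Coupling ω_r² = ω_c¹ ⇒ overall = 23/36 × 8/11 = 46/99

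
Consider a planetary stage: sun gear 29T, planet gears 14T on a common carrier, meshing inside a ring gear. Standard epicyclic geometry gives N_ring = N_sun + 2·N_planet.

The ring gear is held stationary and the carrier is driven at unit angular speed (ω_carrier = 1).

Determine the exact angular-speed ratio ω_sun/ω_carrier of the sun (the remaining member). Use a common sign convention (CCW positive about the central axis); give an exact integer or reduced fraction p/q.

86/29

N_ring = 29 + 2·14 = 57
29(ω_s−ω_c) = −57(ω_r−ω_c),  ω_r=0, ω_c=1
ω_s = 1 − (57/29)(0−1) = 86/29
ω_s/ω_c = 86/29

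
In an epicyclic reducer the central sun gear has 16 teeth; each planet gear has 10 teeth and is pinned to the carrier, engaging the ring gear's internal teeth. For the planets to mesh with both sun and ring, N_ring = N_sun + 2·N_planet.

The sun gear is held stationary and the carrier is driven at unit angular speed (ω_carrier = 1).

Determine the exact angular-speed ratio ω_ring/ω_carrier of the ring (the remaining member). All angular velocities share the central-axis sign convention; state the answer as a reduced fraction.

N_ring = 16 + 2·10 = 36
16(ω_s−ω_c) = −36(ω_r−ω_c),  ω_s=0, ω_c=1
ω_r = 1 − (16/36)(0−1) = 13/9
ω_r/ω_c = 13/9

13/9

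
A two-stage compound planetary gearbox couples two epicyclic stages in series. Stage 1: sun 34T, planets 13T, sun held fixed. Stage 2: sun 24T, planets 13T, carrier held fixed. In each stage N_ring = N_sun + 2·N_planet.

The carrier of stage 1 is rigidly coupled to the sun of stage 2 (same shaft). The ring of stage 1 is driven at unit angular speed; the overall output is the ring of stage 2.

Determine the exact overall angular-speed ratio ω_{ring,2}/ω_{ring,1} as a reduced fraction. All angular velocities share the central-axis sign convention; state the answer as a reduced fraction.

-72/235

Stage 1: N_ring = 34 + 2·13 = 60
Stage 1: 34(ω_s−ω_c) = −60(ω_r−ω_c),  ω_s=0, ω_r=1
Stage 1: 34(0−ω_c) = −60(1−ω_c)  ⇒  94ω_c = 60  ⇒  ω_c = 30/47
  ⇒ ω_c¹/ω_r¹ = 30/47
Stage 2: N_ring = 24 + 2·13 = 50
Stage 2: 24(ω_s−ω_c) = −50(ω_r−ω_c),  ω_c=0, ω_s=1
Stage 2: ω_r = 0 − (24/50)(1−0) = -12/25
  ⇒ ω_r²/ω_s² = -12/25
Coupling ω_s² = ω_c¹ ⇒ overall = 30/47 × -12/25 = -72/235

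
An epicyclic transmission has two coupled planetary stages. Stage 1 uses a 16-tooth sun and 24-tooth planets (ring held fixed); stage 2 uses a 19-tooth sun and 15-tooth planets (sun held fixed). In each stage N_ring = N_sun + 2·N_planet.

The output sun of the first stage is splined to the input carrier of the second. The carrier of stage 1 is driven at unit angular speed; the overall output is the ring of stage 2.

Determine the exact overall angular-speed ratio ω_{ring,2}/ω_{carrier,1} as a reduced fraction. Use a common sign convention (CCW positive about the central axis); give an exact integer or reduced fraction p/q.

340/49

Stage 1: N_ring = 16 + 2·24 = 64
Stage 1: 16(ω_s−ω_c) = −64(ω_r−ω_c),  ω_r=0, ω_c=1
Stage 1: ω_s = 1 − (64/16)(0−1) = 5
  ⇒ ω_s¹/ω_c¹ = 5
Stage 2: N_ring = 19 + 2·15 = 49
Stage 2: 19(ω_s−ω_c) = −49(ω_r−ω_c),  ω_s=0, ω_c=1
Stage 2: ω_r = 1 − (19/49)(0−1) = 68/49
  ⇒ ω_r²/ω_c² = 68/49
Coupling ω_c² = ω_s¹ ⇒ overall = 5 × 68/49 = 340/49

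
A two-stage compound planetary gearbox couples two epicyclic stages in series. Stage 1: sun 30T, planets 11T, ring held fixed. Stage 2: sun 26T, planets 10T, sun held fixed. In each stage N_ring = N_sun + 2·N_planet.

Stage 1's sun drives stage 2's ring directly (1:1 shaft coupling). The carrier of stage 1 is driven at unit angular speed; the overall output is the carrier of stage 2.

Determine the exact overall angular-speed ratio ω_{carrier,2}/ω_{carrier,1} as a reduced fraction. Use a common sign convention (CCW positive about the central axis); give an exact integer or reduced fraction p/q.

Stage 1: N_ring = 30 + 2·11 = 52
Stage 1: 30(ω_s−ω_c) = −52(ω_r−ω_c),  ω_r=0, ω_c=1
Stage 1: ω_s = 1 − (52/30)(0−1) = 41/15
  ⇒ ω_s¹/ω_c¹ = 41/15
Stage 2: N_ring = 26 + 2·10 = 46
Stage 2: 26(ω_s−ω_c) = −46(ω_r−ω_c),  ω_s=0, ω_r=1
Stage 2: 26(0−ω_c) = −46(1−ω_c)  ⇒  72ω_c = 46  ⇒  ω_c = 23/36
  ⇒ ω_c²/ω_r² = 23/36
Coupling ω_r² = ω_s¹ ⇒ overall = 41/15 × 23/36 = 943/540

943/540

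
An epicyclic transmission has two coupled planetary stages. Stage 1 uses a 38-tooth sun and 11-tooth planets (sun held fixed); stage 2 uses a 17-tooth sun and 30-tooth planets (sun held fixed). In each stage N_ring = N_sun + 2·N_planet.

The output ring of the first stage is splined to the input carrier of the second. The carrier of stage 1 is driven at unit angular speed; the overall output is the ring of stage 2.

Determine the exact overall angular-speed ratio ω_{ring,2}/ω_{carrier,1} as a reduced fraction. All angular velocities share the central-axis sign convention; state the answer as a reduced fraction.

329/165

Stage 1: N_ring = 38 + 2·11 = 60
Stage 1: 38(ω_s−ω_c) = −60(ω_r−ω_c),  ω_s=0, ω_c=1
Stage 1: ω_r = 1 − (38/60)(0−1) = 49/30
  ⇒ ω_r¹/ω_c¹ = 49/30
Stage 2: N_ring = 17 + 2·30 = 77
Stage 2: 17(ω_s−ω_c) = −77(ω_r−ω_c),  ω_s=0, ω_c=1
Stage 2: ω_r = 1 − (17/77)(0−1) = 94/77
  ⇒ ω_r²/ω_c² = 94/77
Coupling ω_c² = ω_r¹ ⇒ overall = 49/30 × 94/77 = 329/165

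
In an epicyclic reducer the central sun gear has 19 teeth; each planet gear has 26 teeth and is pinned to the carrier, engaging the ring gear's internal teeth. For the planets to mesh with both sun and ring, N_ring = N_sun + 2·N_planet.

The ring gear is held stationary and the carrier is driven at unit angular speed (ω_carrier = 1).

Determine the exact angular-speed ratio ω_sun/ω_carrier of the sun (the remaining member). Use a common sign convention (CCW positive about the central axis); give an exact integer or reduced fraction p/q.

90/19

N_ring = 19 + 2·26 = 71
19(ω_s−ω_c) = −71(ω_r−ω_c),  ω_r=0, ω_c=1
ω_s = 1 − (71/19)(0−1) = 90/19
ω_s/ω_c = 90/19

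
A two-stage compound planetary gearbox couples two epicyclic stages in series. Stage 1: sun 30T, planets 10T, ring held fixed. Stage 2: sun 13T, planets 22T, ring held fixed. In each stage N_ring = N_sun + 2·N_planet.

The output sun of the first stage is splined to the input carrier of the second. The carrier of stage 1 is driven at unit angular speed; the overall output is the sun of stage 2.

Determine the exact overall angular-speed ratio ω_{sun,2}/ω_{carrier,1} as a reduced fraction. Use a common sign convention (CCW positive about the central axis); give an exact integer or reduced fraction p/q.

560/39

Stage 1: N_ring = 30 + 2·10 = 50
Stage 1: 30(ω_s−ω_c) = −50(ω_r−ω_c),  ω_r=0, ω_c=1
Stage 1: ω_s = 1 − (50/30)(0−1) = 8/3
  ⇒ ω_s¹/ω_c¹ = 8/3
Stage 2: N_ring = 13 + 2·22 = 57
Stage 2: 13(ω_s−ω_c) = −57(ω_r−ω_c),  ω_r=0, ω_c=1
Stage 2: ω_s = 1 − (57/13)(0−1) = 70/13
  ⇒ ω_s²/ω_c² = 70/13
Coupling ω_c² = ω_s¹ ⇒ overall = 8/3 × 70/13 = 560/39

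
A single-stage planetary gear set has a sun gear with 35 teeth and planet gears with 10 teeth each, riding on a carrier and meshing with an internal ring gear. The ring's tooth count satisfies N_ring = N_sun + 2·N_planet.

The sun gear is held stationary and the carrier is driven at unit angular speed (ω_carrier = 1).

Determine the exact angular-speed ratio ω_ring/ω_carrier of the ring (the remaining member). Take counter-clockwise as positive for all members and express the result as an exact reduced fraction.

N_ring = 35 + 2·10 = 55
35(ω_s−ω_c) = −55(ω_r−ω_c),  ω_s=0, ω_c=1
ω_r = 1 − (35/55)(0−1) = 18/11
ω_r/ω_c = 18/11

18/11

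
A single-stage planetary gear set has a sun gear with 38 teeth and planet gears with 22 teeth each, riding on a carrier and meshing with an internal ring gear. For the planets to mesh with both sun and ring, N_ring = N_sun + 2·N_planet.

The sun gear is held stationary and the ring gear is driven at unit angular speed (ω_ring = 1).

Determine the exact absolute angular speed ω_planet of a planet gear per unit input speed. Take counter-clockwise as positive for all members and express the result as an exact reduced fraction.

N_ring = 38 + 2·22 = 82
38(ω_s−ω_c) = −82(ω_r−ω_c),  ω_s=0, ω_r=1
38(0−ω_c) = −82(1−ω_c)  ⇒  120ω_c = 82  ⇒  ω_c = 41/60
sun–planet: 38·(0−41/60) = −22·(ω_p−ω_c)  ⇒  ω_p−ω_c = −(38/22)·(-41/60) = 779/660
ω_p = 41/60 + 779/660 = 41/22

41/22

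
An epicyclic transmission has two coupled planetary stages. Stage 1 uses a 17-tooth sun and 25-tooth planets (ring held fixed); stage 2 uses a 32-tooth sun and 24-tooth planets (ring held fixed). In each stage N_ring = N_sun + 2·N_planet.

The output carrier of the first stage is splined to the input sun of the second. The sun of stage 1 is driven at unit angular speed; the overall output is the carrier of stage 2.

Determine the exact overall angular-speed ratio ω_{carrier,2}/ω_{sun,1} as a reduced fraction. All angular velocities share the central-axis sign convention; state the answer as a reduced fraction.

17/294

Stage 1: N_ring = 17 + 2·25 = 67
Stage 1: 17(ω_s−ω_c) = −67(ω_r−ω_c),  ω_r=0, ω_s=1
Stage 1: 17(1−ω_c) = −67(0−ω_c)  ⇒  84ω_c = 17  ⇒  ω_c = 17/84
  ⇒ ω_c¹/ω_s¹ = 17/84
Stage 2: N_ring = 32 + 2·24 = 80
Stage 2: 32(ω_s−ω_c) = −80(ω_r−ω_c),  ω_r=0, ω_s=1
Stage 2: 32(1−ω_c) = −80(0−ω_c)  ⇒  112ω_c = 32  ⇒  ω_c = 2/7
  ⇒ ω_c²/ω_s² = 2/7
Coupling ω_s² = ω_c¹ ⇒ overall = 17/84 × 2/7 = 17/294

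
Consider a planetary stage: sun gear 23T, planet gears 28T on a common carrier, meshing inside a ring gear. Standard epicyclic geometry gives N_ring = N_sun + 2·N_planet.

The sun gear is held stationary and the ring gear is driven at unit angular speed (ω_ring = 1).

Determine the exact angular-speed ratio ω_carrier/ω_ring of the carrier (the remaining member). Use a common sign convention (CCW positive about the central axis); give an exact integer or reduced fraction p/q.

N_ring = 23 + 2·28 = 79
23(ω_s−ω_c) = −79(ω_r−ω_c),  ω_s=0, ω_r=1
23(0−ω_c) = −79(1−ω_c)  ⇒  102ω_c = 79  ⇒  ω_c = 79/102
ω_c/ω_r = 79/102

79/102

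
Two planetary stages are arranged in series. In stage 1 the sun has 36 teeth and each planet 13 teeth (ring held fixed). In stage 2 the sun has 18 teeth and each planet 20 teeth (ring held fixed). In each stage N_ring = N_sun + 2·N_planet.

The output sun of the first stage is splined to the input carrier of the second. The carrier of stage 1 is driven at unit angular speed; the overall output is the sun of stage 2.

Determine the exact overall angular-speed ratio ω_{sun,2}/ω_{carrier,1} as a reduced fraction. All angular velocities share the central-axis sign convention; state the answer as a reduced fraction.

Stage 1: N_ring = 36 + 2·13 = 62
Stage 1: 36(ω_s−ω_c) = −62(ω_r−ω_c),  ω_r=0, ω_c=1
Stage 1: ω_s = 1 − (62/36)(0−1) = 49/18
  ⇒ ω_s¹/ω_c¹ = 49/18
Stage 2: N_ring = 18 + 2·20 = 58
Stage 2: 18(ω_s−ω_c) = −58(ω_r−ω_c),  ω_r=0, ω_c=1
Stage 2: ω_s = 1 − (58/18)(0−1) = 38/9
  ⇒ ω_s²/ω_c² = 38/9
Coupling ω_c² = ω_s¹ ⇒ overall = 49/18 × 38/9 = 931/81

931/81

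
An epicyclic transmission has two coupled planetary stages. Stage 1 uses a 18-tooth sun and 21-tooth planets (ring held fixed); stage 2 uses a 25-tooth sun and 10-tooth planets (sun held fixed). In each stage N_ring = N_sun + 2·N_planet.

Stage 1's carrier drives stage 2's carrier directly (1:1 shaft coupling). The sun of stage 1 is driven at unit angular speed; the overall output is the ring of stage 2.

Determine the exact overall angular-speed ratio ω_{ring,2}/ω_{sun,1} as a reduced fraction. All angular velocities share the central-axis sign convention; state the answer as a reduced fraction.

14/39

Stage 1: N_ring = 18 + 2·21 = 60
Stage 1: 18(ω_s−ω_c) = −60(ω_r−ω_c),  ω_r=0, ω_s=1
Stage 1: 18(1−ω_c) = −60(0−ω_c)  ⇒  78ω_c = 18  ⇒  ω_c = 3/13
  ⇒ ω_c¹/ω_s¹ = 3/13
Stage 2: N_ring = 25 + 2·10 = 45
Stage 2: 25(ω_s−ω_c) = −45(ω_r−ω_c),  ω_s=0, ω_c=1
Stage 2: ω_r = 1 − (25/45)(0−1) = 14/9
  ⇒ ω_r²/ω_c² = 14/9
Coupling ω_c² = ω_c¹ ⇒ overall = 3/13 × 14/9 = 14/39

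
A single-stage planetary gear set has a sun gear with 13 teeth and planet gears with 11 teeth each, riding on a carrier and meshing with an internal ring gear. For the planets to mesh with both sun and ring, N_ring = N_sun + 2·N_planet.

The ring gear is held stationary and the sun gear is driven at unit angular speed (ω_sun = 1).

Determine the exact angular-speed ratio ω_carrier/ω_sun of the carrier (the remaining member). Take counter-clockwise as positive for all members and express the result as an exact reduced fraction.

13/48

N_ring = 13 + 2·11 = 35
13(ω_s−ω_c) = −35(ω_r−ω_c),  ω_r=0, ω_s=1
13(1−ω_c) = −35(0−ω_c)  ⇒  48ω_c = 13  ⇒  ω_c = 13/48
ω_c/ω_s = 13/48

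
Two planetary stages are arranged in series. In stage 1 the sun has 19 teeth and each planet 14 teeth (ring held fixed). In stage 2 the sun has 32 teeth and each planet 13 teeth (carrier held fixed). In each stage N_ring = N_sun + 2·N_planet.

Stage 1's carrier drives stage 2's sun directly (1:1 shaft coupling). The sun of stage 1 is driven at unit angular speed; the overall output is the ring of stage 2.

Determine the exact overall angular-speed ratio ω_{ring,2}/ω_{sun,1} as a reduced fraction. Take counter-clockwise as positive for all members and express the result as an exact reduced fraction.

Stage 1: N_ring = 19 + 2·14 = 47
Stage 1: 19(ω_s−ω_c) = −47(ω_r−ω_c),  ω_r=0, ω_s=1
Stage 1: 19(1−ω_c) = −47(0−ω_c)  ⇒  66ω_c = 19  ⇒  ω_c = 19/66
  ⇒ ω_c¹/ω_s¹ = 19/66
Stage 2: N_ring = 32 + 2·13 = 58
Stage 2: 32(ω_s−ω_c) = −58(ω_r−ω_c),  ω_c=0, ω_s=1
Stage 2: ω_r = 0 − (32/58)(1−0) = -16/29
  ⇒ ω_r²/ω_s² = -16/29
Coupling ω_s² = ω_c¹ ⇒ overall = 19/66 × -16/29 = -152/957

-152/957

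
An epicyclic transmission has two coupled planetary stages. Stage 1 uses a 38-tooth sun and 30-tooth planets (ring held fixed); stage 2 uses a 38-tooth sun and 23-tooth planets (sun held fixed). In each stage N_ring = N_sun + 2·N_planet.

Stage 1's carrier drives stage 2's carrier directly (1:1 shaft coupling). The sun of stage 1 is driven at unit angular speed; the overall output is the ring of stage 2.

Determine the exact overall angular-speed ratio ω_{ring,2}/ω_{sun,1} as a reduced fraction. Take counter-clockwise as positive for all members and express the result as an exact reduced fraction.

Stage 1: N_ring = 38 + 2·30 = 98
Stage 1: 38(ω_s−ω_c) = −98(ω_r−ω_c),  ω_r=0, ω_s=1
Stage 1: 38(1−ω_c) = −98(0−ω_c)  ⇒  136ω_c = 38  ⇒  ω_c = 19/68
  ⇒ ω_c¹/ω_s¹ = 19/68
Stage 2: N_ring = 38 + 2·23 = 84
Stage 2: 38(ω_s−ω_c) = −84(ω_r−ω_c),  ω_s=0, ω_c=1
Stage 2: ω_r = 1 − (38/84)(0−1) = 61/42
  ⇒ ω_r²/ω_c² = 61/42
Coupling ω_c² = ω_c¹ ⇒ overall = 19/68 × 61/42 = 1159/2856

1159/2856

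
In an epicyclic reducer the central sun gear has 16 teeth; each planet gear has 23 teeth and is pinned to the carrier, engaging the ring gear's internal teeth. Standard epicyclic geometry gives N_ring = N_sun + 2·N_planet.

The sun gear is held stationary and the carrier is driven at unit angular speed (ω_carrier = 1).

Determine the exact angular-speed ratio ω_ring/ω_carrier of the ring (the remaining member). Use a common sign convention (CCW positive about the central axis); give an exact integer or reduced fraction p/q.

39/31

N_ring = 16 + 2·23 = 62
16(ω_s−ω_c) = −62(ω_r−ω_c),  ω_s=0, ω_c=1
ω_r = 1 − (16/62)(0−1) = 39/31
ω_r/ω_c = 39/31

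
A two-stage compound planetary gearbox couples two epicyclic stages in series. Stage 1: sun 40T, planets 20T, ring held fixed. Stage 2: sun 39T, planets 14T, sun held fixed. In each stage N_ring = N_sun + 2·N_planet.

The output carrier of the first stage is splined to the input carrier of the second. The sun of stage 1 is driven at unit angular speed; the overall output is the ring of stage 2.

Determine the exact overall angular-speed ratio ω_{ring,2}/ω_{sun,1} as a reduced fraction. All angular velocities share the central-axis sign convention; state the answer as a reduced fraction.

Stage 1: N_ring = 40 + 2·20 = 80
Stage 1: 40(ω_s−ω_c) = −80(ω_r−ω_c),  ω_r=0, ω_s=1
Stage 1: 40(1−ω_c) = −80(0−ω_c)  ⇒  120ω_c = 40  ⇒  ω_c = 1/3
  ⇒ ω_c¹/ω_s¹ = 1/3
Stage 2: N_ring = 39 + 2·14 = 67
Stage 2: 39(ω_s−ω_c) = −67(ω_r−ω_c),  ω_s=0, ω_c=1
Stage 2: ω_r = 1 − (39/67)(0−1) = 106/67
  ⇒ ω_r²/ω_c² = 106/67
Coupling ω_c² = ω_c¹ ⇒ overall = 1/3 × 106/67 = 106/201

106/201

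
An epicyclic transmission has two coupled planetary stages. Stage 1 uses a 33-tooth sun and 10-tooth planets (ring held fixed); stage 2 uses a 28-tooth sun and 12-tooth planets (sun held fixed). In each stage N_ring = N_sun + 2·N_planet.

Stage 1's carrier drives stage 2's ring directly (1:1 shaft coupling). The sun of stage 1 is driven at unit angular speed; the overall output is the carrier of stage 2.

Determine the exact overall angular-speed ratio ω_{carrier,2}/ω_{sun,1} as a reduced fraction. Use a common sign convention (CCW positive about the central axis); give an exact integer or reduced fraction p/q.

Stage 1: N_ring = 33 + 2·10 = 53
Stage 1: 33(ω_s−ω_c) = −53(ω_r−ω_c),  ω_r=0, ω_s=1
Stage 1: 33(1−ω_c) = −53(0−ω_c)  ⇒  86ω_c = 33  ⇒  ω_c = 33/86
  ⇒ ω_c¹/ω_s¹ = 33/86
Stage 2: N_ring = 28 + 2·12 = 52
Stage 2: 28(ω_s−ω_c) = −52(ω_r−ω_c),  ω_s=0, ω_r=1
Stage 2: 28(0−ω_c) = −52(1−ω_c)  ⇒  80ω_c = 52  ⇒  ω_c = 13/20
  ⇒ ω_c²/ω_r² = 13/20
Coupling ω_r² = ω_c¹ ⇒ overall = 33/86 × 13/20 = 429/1720

429/1720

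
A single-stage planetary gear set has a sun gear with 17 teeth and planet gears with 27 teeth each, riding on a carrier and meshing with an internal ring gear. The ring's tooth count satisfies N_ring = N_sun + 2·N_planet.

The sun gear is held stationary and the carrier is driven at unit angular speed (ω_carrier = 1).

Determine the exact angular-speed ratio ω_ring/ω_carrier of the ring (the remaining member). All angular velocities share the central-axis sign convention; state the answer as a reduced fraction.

N_ring = 17 + 2·27 = 71
17(ω_s−ω_c) = −71(ω_r−ω_c),  ω_s=0, ω_c=1
ω_r = 1 − (17/71)(0−1) = 88/71
ω_r/ω_c = 88/71

88/71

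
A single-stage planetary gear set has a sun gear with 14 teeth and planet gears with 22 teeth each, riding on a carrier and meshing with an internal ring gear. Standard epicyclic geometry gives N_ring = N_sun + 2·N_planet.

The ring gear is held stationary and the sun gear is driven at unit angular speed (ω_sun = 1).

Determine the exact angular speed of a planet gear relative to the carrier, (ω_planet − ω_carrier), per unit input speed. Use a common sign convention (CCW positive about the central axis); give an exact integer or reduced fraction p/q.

N_ring = 14 + 2·22 = 58
14(ω_s−ω_c) = −58(ω_r−ω_c),  ω_r=0, ω_s=1
14(1−ω_c) = −58(0−ω_c)  ⇒  72ω_c = 14  ⇒  ω_c = 7/36
sun–planet: 14·(1−7/36) = −22·(ω_p−ω_c)  ⇒  ω_p−ω_c = −(14/22)·(29/36) = -203/396

-203/396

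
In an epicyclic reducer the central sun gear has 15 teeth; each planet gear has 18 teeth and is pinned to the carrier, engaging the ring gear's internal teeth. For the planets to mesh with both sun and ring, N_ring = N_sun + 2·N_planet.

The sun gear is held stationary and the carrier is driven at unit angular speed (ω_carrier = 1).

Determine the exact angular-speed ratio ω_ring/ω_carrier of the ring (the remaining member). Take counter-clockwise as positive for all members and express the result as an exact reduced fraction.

N_ring = 15 + 2·18 = 51
15(ω_s−ω_c) = −51(ω_r−ω_c),  ω_s=0, ω_c=1
ω_r = 1 − (15/51)(0−1) = 22/17
ω_r/ω_c = 22/17

22/17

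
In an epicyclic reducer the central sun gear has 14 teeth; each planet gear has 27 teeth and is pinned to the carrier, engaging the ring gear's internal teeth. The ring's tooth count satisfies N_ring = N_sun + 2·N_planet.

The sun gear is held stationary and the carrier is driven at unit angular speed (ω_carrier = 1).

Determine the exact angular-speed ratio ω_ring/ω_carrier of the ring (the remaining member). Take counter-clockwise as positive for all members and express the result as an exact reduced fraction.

41/34

N_ring = 14 + 2·27 = 68
14(ω_s−ω_c) = −68(ω_r−ω_c),  ω_s=0, ω_c=1
ω_r = 1 − (14/68)(0−1) = 41/34
ω_r/ω_c = 41/34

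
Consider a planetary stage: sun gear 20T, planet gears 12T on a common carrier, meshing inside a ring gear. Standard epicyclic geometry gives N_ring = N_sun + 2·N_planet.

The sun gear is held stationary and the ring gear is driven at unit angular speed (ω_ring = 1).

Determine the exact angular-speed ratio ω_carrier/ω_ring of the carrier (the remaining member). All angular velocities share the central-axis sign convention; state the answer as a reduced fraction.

11/16

N_ring = 20 + 2·12 = 44
20(ω_s−ω_c) = −44(ω_r−ω_c),  ω_s=0, ω_r=1
20(0−ω_c) = −44(1−ω_c)  ⇒  64ω_c = 44  ⇒  ω_c = 11/16
ω_c/ω_r = 11/16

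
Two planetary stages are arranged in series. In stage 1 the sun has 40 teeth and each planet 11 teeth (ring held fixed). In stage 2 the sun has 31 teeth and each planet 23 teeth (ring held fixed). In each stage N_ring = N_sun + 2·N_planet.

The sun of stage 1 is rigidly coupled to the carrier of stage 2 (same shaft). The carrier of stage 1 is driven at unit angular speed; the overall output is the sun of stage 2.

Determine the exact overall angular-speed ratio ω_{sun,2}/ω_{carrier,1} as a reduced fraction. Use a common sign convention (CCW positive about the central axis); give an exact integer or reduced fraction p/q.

1377/155

Stage 1: N_ring = 40 + 2·11 = 62
Stage 1: 40(ω_s−ω_c) = −62(ω_r−ω_c),  ω_r=0, ω_c=1
Stage 1: ω_s = 1 − (62/40)(0−1) = 51/20
  ⇒ ω_s¹/ω_c¹ = 51/20
Stage 2: N_ring = 31 + 2·23 = 77
Stage 2: 31(ω_s−ω_c) = −77(ω_r−ω_c),  ω_r=0, ω_c=1
Stage 2: ω_s = 1 − (77/31)(0−1) = 108/31
  ⇒ ω_s²/ω_c² = 108/31
Coupling ω_c² = ω_s¹ ⇒ overall = 51/20 × 108/31 = 1377/155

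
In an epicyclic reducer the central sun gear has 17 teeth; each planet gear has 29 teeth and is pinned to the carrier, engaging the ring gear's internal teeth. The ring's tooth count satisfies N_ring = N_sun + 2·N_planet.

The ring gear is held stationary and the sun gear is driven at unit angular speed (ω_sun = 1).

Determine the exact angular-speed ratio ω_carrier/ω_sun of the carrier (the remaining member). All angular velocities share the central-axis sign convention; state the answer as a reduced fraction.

N_ring = 17 + 2·29 = 75
17(ω_s−ω_c) = −75(ω_r−ω_c),  ω_r=0, ω_s=1
17(1−ω_c) = −75(0−ω_c)  ⇒  92ω_c = 17  ⇒  ω_c = 17/92
ω_c/ω_s = 17/92

17/92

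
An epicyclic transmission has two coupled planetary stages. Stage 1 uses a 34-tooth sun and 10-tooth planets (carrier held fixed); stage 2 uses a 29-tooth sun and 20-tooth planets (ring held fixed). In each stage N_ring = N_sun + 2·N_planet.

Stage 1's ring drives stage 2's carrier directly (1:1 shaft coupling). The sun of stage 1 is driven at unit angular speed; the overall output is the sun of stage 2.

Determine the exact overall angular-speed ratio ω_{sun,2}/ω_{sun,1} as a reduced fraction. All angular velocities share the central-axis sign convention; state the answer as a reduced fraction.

-1666/783

Stage 1: N_ring = 34 + 2·10 = 54
Stage 1: 34(ω_s−ω_c) = −54(ω_r−ω_c),  ω_c=0, ω_s=1
Stage 1: ω_r = 0 − (34/54)(1−0) = -17/27
  ⇒ ω_r¹/ω_s¹ = -17/27
Stage 2: N_ring = 29 + 2·20 = 69
Stage 2: 29(ω_s−ω_c) = −69(ω_r−ω_c),  ω_r=0, ω_c=1
Stage 2: ω_s = 1 − (69/29)(0−1) = 98/29
  ⇒ ω_s²/ω_c² = 98/29
Coupling ω_c² = ω_r¹ ⇒ overall = -17/27 × 98/29 = -1666/783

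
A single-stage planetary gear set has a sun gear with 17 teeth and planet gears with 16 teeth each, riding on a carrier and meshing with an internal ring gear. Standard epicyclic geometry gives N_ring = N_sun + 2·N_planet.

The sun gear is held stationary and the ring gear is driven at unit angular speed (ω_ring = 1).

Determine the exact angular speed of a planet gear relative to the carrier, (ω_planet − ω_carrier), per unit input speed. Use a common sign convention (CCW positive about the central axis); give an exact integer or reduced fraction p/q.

N_ring = 17 + 2·16 = 49
17(ω_s−ω_c) = −49(ω_r−ω_c),  ω_s=0, ω_r=1
17(0−ω_c) = −49(1−ω_c)  ⇒  66ω_c = 49  ⇒  ω_c = 49/66
sun–planet: 17·(0−49/66) = −16·(ω_p−ω_c)  ⇒  ω_p−ω_c = −(17/16)·(-49/66) = 833/1056

833/1056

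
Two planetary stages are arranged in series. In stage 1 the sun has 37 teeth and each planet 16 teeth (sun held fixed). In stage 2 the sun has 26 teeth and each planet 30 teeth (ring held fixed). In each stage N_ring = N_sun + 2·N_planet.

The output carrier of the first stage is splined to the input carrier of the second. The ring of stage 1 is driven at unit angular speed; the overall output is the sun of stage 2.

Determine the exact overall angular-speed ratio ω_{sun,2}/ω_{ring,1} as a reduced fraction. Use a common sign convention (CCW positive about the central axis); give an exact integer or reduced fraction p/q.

1932/689

Stage 1: N_ring = 37 + 2·16 = 69
Stage 1: 37(ω_s−ω_c) = −69(ω_r−ω_c),  ω_s=0, ω_r=1
Stage 1: 37(0−ω_c) = −69(1−ω_c)  ⇒  106ω_c = 69  ⇒  ω_c = 69/106
  ⇒ ω_c¹/ω_r¹ = 69/106
Stage 2: N_ring = 26 + 2·30 = 86
Stage 2: 26(ω_s−ω_c) = −86(ω_r−ω_c),  ω_r=0, ω_c=1
Stage 2: ω_s = 1 − (86/26)(0−1) = 56/13
  ⇒ ω_s²/ω_c² = 56/13
Coupling ω_c² = ω_c¹ ⇒ overall = 69/106 × 56/13 = 1932/689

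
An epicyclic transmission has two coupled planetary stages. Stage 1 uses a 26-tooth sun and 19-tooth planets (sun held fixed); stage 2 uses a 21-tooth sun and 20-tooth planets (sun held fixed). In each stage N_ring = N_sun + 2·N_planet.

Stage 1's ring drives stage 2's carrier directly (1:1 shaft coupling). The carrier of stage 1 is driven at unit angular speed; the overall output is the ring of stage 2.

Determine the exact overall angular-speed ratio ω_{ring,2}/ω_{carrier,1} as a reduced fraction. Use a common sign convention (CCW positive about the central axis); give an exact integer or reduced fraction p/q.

Stage 1: N_ring = 26 + 2·19 = 64
Stage 1: 26(ω_s−ω_c) = −64(ω_r−ω_c),  ω_s=0, ω_c=1
Stage 1: ω_r = 1 − (26/64)(0−1) = 45/32
  ⇒ ω_r¹/ω_c¹ = 45/32
Stage 2: N_ring = 21 + 2·20 = 61
Stage 2: 21(ω_s−ω_c) = −61(ω_r−ω_c),  ω_s=0, ω_c=1
Stage 2: ω_r = 1 − (21/61)(0−1) = 82/61
  ⇒ ω_r²/ω_c² = 82/61
Coupling ω_c² = ω_r¹ ⇒ overall = 45/32 × 82/61 = 1845/976

1845/976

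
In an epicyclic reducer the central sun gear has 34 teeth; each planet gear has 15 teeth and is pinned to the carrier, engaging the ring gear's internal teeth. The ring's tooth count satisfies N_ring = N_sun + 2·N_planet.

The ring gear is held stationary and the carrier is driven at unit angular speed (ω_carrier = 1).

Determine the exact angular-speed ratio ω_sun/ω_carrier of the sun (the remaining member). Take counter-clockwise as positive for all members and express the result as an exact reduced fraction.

49/17

N_ring = 34 + 2·15 = 64
34(ω_s−ω_c) = −64(ω_r−ω_c),  ω_r=0, ω_c=1
ω_s = 1 − (64/34)(0−1) = 49/17
ω_s/ω_c = 49/17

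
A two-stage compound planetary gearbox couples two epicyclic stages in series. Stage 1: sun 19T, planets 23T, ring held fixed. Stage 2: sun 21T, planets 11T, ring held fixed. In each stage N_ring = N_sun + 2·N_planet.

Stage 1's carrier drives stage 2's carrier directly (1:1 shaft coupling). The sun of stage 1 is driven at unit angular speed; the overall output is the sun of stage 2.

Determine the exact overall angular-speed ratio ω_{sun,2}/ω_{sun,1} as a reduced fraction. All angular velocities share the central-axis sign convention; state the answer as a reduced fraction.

Stage 1: N_ring = 19 + 2·23 = 65
Stage 1: 19(ω_s−ω_c) = −65(ω_r−ω_c),  ω_r=0, ω_s=1
Stage 1: 19(1−ω_c) = −65(0−ω_c)  ⇒  84ω_c = 19  ⇒  ω_c = 19/84
  ⇒ ω_c¹/ω_s¹ = 19/84
Stage 2: N_ring = 21 + 2·11 = 43
Stage 2: 21(ω_s−ω_c) = −43(ω_r−ω_c),  ω_r=0, ω_c=1
Stage 2: ω_s = 1 − (43/21)(0−1) = 64/21
  ⇒ ω_s²/ω_c² = 64/21
Coupling ω_c² = ω_c¹ ⇒ overall = 19/84 × 64/21 = 304/441

304/441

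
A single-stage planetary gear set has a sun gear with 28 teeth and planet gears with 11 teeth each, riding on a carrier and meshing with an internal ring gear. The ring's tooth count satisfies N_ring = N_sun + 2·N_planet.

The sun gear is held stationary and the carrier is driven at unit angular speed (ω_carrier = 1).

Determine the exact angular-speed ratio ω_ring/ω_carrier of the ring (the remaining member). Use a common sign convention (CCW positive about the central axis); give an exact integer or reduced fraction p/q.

N_ring = 28 + 2·11 = 50
28(ω_s−ω_c) = −50(ω_r−ω_c),  ω_s=0, ω_c=1
ω_r = 1 − (28/50)(0−1) = 39/25
ω_r/ω_c = 39/25

39/25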